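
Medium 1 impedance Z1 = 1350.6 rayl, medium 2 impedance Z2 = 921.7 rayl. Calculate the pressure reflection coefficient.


Given values:
  Z1 = 1350.6 rayl, Z2 = 921.7 rayl
Formula: R = (Z2 - Z1) / (Z2 + Z1)
Numerator: Z2 - Z1 = 921.7 - 1350.6 = -428.9
Denominator: Z2 + Z1 = 921.7 + 1350.6 = 2272.3
R = -428.9 / 2272.3 = -0.1888

-0.1888


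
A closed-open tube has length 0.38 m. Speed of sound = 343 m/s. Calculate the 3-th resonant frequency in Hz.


Given values:
  Tube type: closed-open, L = 0.38 m, c = 343 m/s, n = 3
Formula: f_n = (2n - 1) * c / (4 * L)
Compute 2n - 1 = 2*3 - 1 = 5
Compute 4 * L = 4 * 0.38 = 1.52
f = 5 * 343 / 1.52
f = 1128.29

1128.29 Hz


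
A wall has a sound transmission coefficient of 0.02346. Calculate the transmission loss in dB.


Given values:
  tau = 0.02346
Formula: TL = 10 * log10(1 / tau)
Compute 1 / tau = 1 / 0.02346 = 42.6257
Compute log10(42.6257) = 1.629672
TL = 10 * 1.629672 = 16.3

16.3 dB


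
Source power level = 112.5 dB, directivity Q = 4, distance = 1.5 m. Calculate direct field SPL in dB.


Given values:
  Lw = 112.5 dB, Q = 4, r = 1.5 m
Formula: SPL = Lw + 10 * log10(Q / (4 * pi * r^2))
Compute 4 * pi * r^2 = 4 * pi * 1.5^2 = 28.2743
Compute Q / denom = 4 / 28.2743 = 0.14147123
Compute 10 * log10(0.14147123) = -8.4933
SPL = 112.5 + (-8.4933) = 104.01

104.01 dB


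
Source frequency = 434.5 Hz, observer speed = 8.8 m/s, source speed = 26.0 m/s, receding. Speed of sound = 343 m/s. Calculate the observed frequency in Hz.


Given values:
  f_s = 434.5 Hz, v_o = 8.8 m/s, v_s = 26.0 m/s
  Direction: receding
Formula: f_o = f_s * (c - v_o) / (c + v_s)
Numerator: c - v_o = 343 - 8.8 = 334.2
Denominator: c + v_s = 343 + 26.0 = 369.0
f_o = 434.5 * 334.2 / 369.0 = 393.52

393.52 Hz


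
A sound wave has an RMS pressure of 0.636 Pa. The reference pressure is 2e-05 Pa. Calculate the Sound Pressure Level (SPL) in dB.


Given values:
  p = 0.636 Pa
  p_ref = 2e-05 Pa
Formula: SPL = 20 * log10(p / p_ref)
Compute ratio: p / p_ref = 0.636 / 2e-05 = 31800
Compute log10: log10(31800) = 4.502427
Multiply: SPL = 20 * 4.502427 = 90.05

90.05 dB


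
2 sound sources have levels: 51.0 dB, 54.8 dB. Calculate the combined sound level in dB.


Formula: L_total = 10 * log10( sum(10^(Li/10)) )
  Source 1: 10^(51.0/10) = 125892.5412
  Source 2: 10^(54.8/10) = 301995.172
Sum of linear values = 427887.7132
L_total = 10 * log10(427887.7132) = 56.31

56.31 dB


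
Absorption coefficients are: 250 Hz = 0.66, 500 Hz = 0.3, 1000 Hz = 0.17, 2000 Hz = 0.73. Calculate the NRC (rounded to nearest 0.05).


Given values:
  a_250 = 0.66, a_500 = 0.3
  a_1000 = 0.17, a_2000 = 0.73
Formula: NRC = (a250 + a500 + a1000 + a2000) / 4
Sum = 0.66 + 0.3 + 0.17 + 0.73 = 1.86
NRC = 1.86 / 4 = 0.465
Rounded to nearest 0.05: 0.45

0.45


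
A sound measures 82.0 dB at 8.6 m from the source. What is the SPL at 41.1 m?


Given values:
  SPL1 = 82.0 dB, r1 = 8.6 m, r2 = 41.1 m
Formula: SPL2 = SPL1 - 20 * log10(r2 / r1)
Compute ratio: r2 / r1 = 41.1 / 8.6 = 4.7791
Compute log10: log10(4.7791) = 0.679346
Compute drop: 20 * 0.679346 = 13.5869
SPL2 = 82.0 - 13.5869 = 68.41

68.41 dB


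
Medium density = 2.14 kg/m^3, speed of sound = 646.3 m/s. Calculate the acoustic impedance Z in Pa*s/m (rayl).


Given values:
  rho = 2.14 kg/m^3
  c = 646.3 m/s
Formula: Z = rho * c
Z = 2.14 * 646.3
Z = 1383.08

1383.08 rayl


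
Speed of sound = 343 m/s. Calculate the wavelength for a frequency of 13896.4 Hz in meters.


Given values:
  c = 343 m/s, f = 13896.4 Hz
Formula: lambda = c / f
lambda = 343 / 13896.4
lambda = 0.0247

0.0247 m


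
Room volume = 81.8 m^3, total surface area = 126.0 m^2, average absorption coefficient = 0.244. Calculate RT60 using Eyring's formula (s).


Given values:
  V = 81.8 m^3, S = 126.0 m^2, alpha = 0.244
Formula: RT60 = 0.161 * V / (-S * ln(1 - alpha))
Compute ln(1 - 0.244) = ln(0.756) = -0.279714
Denominator: -126.0 * -0.279714 = 35.244
Numerator: 0.161 * 81.8 = 13.1698
RT60 = 13.1698 / 35.244 = 0.374

0.374 s


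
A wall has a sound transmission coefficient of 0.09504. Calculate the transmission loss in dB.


Given values:
  tau = 0.09504
Formula: TL = 10 * log10(1 / tau)
Compute 1 / tau = 1 / 0.09504 = 10.5219
Compute log10(10.5219) = 1.022094
TL = 10 * 1.022094 = 10.22

10.22 dB


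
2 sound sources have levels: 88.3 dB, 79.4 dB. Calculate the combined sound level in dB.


Formula: L_total = 10 * log10( sum(10^(Li/10)) )
  Source 1: 10^(88.3/10) = 676082975.392
  Source 2: 10^(79.4/10) = 87096358.9956
Sum of linear values = 763179334.3876
L_total = 10 * log10(763179334.3876) = 88.83

88.83 dB


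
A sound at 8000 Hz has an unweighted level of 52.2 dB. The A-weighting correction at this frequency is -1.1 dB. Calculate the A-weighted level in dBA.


Given values:
  SPL = 52.2 dB
  A-weighting at 8000 Hz = -1.1 dB
Formula: L_A = SPL + A_weight
L_A = 52.2 + (-1.1)
L_A = 51.1

51.1 dBA


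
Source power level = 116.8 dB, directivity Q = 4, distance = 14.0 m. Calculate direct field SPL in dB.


Given values:
  Lw = 116.8 dB, Q = 4, r = 14.0 m
Formula: SPL = Lw + 10 * log10(Q / (4 * pi * r^2))
Compute 4 * pi * r^2 = 4 * pi * 14.0^2 = 2463.0086
Compute Q / denom = 4 / 2463.0086 = 0.00162403
Compute 10 * log10(0.00162403) = -27.8941
SPL = 116.8 + (-27.8941) = 88.91

88.91 dB


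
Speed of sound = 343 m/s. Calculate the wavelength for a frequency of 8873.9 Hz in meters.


Given values:
  c = 343 m/s, f = 8873.9 Hz
Formula: lambda = c / f
lambda = 343 / 8873.9
lambda = 0.0387

0.0387 m


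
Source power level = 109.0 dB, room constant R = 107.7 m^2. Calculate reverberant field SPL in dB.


Given values:
  Lw = 109.0 dB, R = 107.7 m^2
Formula: SPL = Lw + 10 * log10(4 / R)
Compute 4 / R = 4 / 107.7 = 0.03714
Compute 10 * log10(0.03714) = -14.3016
SPL = 109.0 + (-14.3016) = 94.7

94.7 dB


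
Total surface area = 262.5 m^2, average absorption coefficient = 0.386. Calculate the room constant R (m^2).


Given values:
  S = 262.5 m^2, alpha = 0.386
Formula: R = S * alpha / (1 - alpha)
Numerator: 262.5 * 0.386 = 101.325
Denominator: 1 - 0.386 = 0.614
R = 101.325 / 0.614 = 165.02

165.02 m^2


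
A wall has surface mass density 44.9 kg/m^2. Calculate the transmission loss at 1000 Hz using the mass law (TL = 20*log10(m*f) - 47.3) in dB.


Given values:
  m = 44.9 kg/m^2, f = 1000 Hz
Formula: TL = 20 * log10(m * f) - 47.3
Compute m * f = 44.9 * 1000 = 44900.0
Compute log10(44900.0) = 4.652246
Compute 20 * 4.652246 = 93.0449
TL = 93.0449 - 47.3 = 45.74

45.74 dB


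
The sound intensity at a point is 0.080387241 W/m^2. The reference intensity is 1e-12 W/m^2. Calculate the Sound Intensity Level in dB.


Given values:
  I = 0.080387241 W/m^2
  I_ref = 1e-12 W/m^2
Formula: SIL = 10 * log10(I / I_ref)
Compute ratio: I / I_ref = 80387241000
Compute log10: log10(80387241000) = 10.905187
Multiply: SIL = 10 * 10.905187 = 109.05

109.05 dB


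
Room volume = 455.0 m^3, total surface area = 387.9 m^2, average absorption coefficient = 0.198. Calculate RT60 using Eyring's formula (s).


Given values:
  V = 455.0 m^3, S = 387.9 m^2, alpha = 0.198
Formula: RT60 = 0.161 * V / (-S * ln(1 - alpha))
Compute ln(1 - 0.198) = ln(0.802) = -0.220647
Denominator: -387.9 * -0.220647 = 85.589
Numerator: 0.161 * 455.0 = 73.255
RT60 = 73.255 / 85.589 = 0.856

0.856 s


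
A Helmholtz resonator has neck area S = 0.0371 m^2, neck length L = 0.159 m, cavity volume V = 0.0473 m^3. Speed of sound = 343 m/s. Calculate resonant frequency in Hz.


Given values:
  S = 0.0371 m^2, L = 0.159 m, V = 0.0473 m^3, c = 343 m/s
Formula: f = (c / (2*pi)) * sqrt(S / (V * L))
Compute V * L = 0.0473 * 0.159 = 0.0075207
Compute S / (V * L) = 0.0371 / 0.0075207 = 4.9331
Compute sqrt(4.9331) = 2.221058
Compute c / (2*pi) = 343 / 6.283185 = 54.590148
f = 54.590148 * 2.221058 = 121.25

121.25 Hz


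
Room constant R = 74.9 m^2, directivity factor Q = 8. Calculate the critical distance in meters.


Given values:
  R = 74.9 m^2, Q = 8
Formula: d_c = 0.141 * sqrt(Q * R)
Compute Q * R = 8 * 74.9 = 599.2
Compute sqrt(599.2) = 24.4786
d_c = 0.141 * 24.4786 = 3.451

3.451 m


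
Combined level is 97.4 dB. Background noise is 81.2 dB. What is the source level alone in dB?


Given values:
  L_total = 97.4 dB, L_bg = 81.2 dB
Formula: L_source = 10 * log10(10^(L_total/10) - 10^(L_bg/10))
Convert to linear:
  10^(97.4/10) = 5495408738.5762
  10^(81.2/10) = 131825673.8556
Difference: 5495408738.5762 - 131825673.8556 = 5363583064.7206
L_source = 10 * log10(5363583064.7206) = 97.29

97.29 dB


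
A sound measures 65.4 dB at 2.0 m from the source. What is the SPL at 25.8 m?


Given values:
  SPL1 = 65.4 dB, r1 = 2.0 m, r2 = 25.8 m
Formula: SPL2 = SPL1 - 20 * log10(r2 / r1)
Compute ratio: r2 / r1 = 25.8 / 2.0 = 12.9
Compute log10: log10(12.9) = 1.11059
Compute drop: 20 * 1.11059 = 22.2118
SPL2 = 65.4 - 22.2118 = 43.19

43.19 dB


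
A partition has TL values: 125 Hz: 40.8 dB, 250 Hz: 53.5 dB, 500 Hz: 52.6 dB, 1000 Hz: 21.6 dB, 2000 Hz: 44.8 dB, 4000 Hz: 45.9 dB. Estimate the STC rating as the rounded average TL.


Given TL values at each frequency:
  125 Hz: 40.8 dB
  250 Hz: 53.5 dB
  500 Hz: 52.6 dB
  1000 Hz: 21.6 dB
  2000 Hz: 44.8 dB
  4000 Hz: 45.9 dB
Formula: STC ~ round(average of TL values)
Sum = 40.8 + 53.5 + 52.6 + 21.6 + 44.8 + 45.9 = 259.2
Average = 259.2 / 6 = 43.2
Rounded: 43

43


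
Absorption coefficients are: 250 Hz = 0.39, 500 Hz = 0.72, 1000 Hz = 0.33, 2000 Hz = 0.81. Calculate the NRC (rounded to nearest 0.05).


Given values:
  a_250 = 0.39, a_500 = 0.72
  a_1000 = 0.33, a_2000 = 0.81
Formula: NRC = (a250 + a500 + a1000 + a2000) / 4
Sum = 0.39 + 0.72 + 0.33 + 0.81 = 2.25
NRC = 2.25 / 4 = 0.5625
Rounded to nearest 0.05: 0.55

0.55


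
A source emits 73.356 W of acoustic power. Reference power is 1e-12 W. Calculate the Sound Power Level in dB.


Given values:
  W = 73.356 W
  W_ref = 1e-12 W
Formula: SWL = 10 * log10(W / W_ref)
Compute ratio: W / W_ref = 73356000000000
Compute log10: log10(73356000000000) = 13.865436
Multiply: SWL = 10 * 13.865436 = 138.65

138.65 dB


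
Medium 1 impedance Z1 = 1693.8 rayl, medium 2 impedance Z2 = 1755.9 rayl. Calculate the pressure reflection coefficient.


Given values:
  Z1 = 1693.8 rayl, Z2 = 1755.9 rayl
Formula: R = (Z2 - Z1) / (Z2 + Z1)
Numerator: Z2 - Z1 = 1755.9 - 1693.8 = 62.1
Denominator: Z2 + Z1 = 1755.9 + 1693.8 = 3449.7
R = 62.1 / 3449.7 = 0.018

0.018


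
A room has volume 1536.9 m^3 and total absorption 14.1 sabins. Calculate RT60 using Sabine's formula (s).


Given values:
  V = 1536.9 m^3
  A = 14.1 sabins
Formula: RT60 = 0.161 * V / A
Numerator: 0.161 * 1536.9 = 247.4409
RT60 = 247.4409 / 14.1 = 17.549

17.549 s


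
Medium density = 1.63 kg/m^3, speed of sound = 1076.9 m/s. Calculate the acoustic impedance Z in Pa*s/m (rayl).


Given values:
  rho = 1.63 kg/m^3
  c = 1076.9 m/s
Formula: Z = rho * c
Z = 1.63 * 1076.9
Z = 1755.35

1755.35 rayl


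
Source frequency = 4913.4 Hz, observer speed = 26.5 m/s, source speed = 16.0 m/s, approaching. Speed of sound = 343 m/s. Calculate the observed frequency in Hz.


Given values:
  f_s = 4913.4 Hz, v_o = 26.5 m/s, v_s = 16.0 m/s
  Direction: approaching
Formula: f_o = f_s * (c + v_o) / (c - v_s)
Numerator: c + v_o = 343 + 26.5 = 369.5
Denominator: c - v_s = 343 - 16.0 = 327.0
f_o = 4913.4 * 369.5 / 327.0 = 5551.99

5551.99 Hz


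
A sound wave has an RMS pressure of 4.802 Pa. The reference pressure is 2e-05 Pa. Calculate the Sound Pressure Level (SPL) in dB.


Given values:
  p = 4.802 Pa
  p_ref = 2e-05 Pa
Formula: SPL = 20 * log10(p / p_ref)
Compute ratio: p / p_ref = 4.802 / 2e-05 = 240100
Compute log10: log10(240100) = 5.380392
Multiply: SPL = 20 * 5.380392 = 107.61

107.61 dB


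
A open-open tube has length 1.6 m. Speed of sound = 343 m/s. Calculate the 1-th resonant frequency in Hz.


Given values:
  Tube type: open-open, L = 1.6 m, c = 343 m/s, n = 1
Formula: f_n = n * c / (2 * L)
Compute 2 * L = 2 * 1.6 = 3.2
f = 1 * 343 / 3.2
f = 107.19

107.19 Hz


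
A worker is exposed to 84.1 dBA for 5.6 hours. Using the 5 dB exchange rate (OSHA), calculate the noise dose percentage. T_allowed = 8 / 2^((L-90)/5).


Given values:
  L = 84.1 dBA, T = 5.6 hours
Formula: T_allowed = 8 / 2^((L - 90) / 5)
Compute exponent: (84.1 - 90) / 5 = -1.18
Compute 2^(-1.18) = 0.441351
T_allowed = 8 / 0.441351 = 18.126163 hours
Dose = (T / T_allowed) * 100
Dose = (5.6 / 18.126163) * 100 = 30.89

30.89 %


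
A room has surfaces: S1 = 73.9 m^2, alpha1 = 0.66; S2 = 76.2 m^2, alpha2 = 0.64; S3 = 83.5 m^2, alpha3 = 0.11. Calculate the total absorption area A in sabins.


Given surfaces:
  Surface 1: 73.9 * 0.66 = 48.774
  Surface 2: 76.2 * 0.64 = 48.768
  Surface 3: 83.5 * 0.11 = 9.185
Formula: A = sum(Si * alpha_i)
A = 48.774 + 48.768 + 9.185
A = 106.73

106.73 sabins


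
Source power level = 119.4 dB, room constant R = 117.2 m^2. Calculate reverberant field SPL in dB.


Given values:
  Lw = 119.4 dB, R = 117.2 m^2
Formula: SPL = Lw + 10 * log10(4 / R)
Compute 4 / R = 4 / 117.2 = 0.03413
Compute 10 * log10(0.03413) = -14.6686
SPL = 119.4 + (-14.6686) = 104.73

104.73 dB


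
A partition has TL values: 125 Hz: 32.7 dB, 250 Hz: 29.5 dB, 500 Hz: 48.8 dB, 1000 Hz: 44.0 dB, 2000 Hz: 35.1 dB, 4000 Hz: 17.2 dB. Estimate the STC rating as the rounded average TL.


Given TL values at each frequency:
  125 Hz: 32.7 dB
  250 Hz: 29.5 dB
  500 Hz: 48.8 dB
  1000 Hz: 44.0 dB
  2000 Hz: 35.1 dB
  4000 Hz: 17.2 dB
Formula: STC ~ round(average of TL values)
Sum = 32.7 + 29.5 + 48.8 + 44.0 + 35.1 + 17.2 = 207.3
Average = 207.3 / 6 = 34.55
Rounded: 35

35


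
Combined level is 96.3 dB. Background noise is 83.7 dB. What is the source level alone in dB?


Given values:
  L_total = 96.3 dB, L_bg = 83.7 dB
Formula: L_source = 10 * log10(10^(L_total/10) - 10^(L_bg/10))
Convert to linear:
  10^(96.3/10) = 4265795188.0159
  10^(83.7/10) = 234422881.532
Difference: 4265795188.0159 - 234422881.532 = 4031372306.4839
L_source = 10 * log10(4031372306.4839) = 96.05

96.05 dB


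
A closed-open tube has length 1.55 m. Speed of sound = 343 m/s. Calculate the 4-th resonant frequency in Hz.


Given values:
  Tube type: closed-open, L = 1.55 m, c = 343 m/s, n = 4
Formula: f_n = (2n - 1) * c / (4 * L)
Compute 2n - 1 = 2*4 - 1 = 7
Compute 4 * L = 4 * 1.55 = 6.2
f = 7 * 343 / 6.2
f = 387.26

387.26 Hz


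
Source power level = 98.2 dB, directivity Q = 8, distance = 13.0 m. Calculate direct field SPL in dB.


Given values:
  Lw = 98.2 dB, Q = 8, r = 13.0 m
Formula: SPL = Lw + 10 * log10(Q / (4 * pi * r^2))
Compute 4 * pi * r^2 = 4 * pi * 13.0^2 = 2123.7166
Compute Q / denom = 8 / 2123.7166 = 0.00376698
Compute 10 * log10(0.00376698) = -24.2401
SPL = 98.2 + (-24.2401) = 73.96

73.96 dB


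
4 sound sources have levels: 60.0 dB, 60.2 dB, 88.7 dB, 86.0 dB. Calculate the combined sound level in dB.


Formula: L_total = 10 * log10( sum(10^(Li/10)) )
  Source 1: 10^(60.0/10) = 1000000.0
  Source 2: 10^(60.2/10) = 1047128.5481
  Source 3: 10^(88.7/10) = 741310241.3009
  Source 4: 10^(86.0/10) = 398107170.5535
Sum of linear values = 1141464540.4025
L_total = 10 * log10(1141464540.4025) = 90.57

90.57 dB


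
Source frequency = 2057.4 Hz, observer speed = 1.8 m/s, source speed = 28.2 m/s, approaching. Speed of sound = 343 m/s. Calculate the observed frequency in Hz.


Given values:
  f_s = 2057.4 Hz, v_o = 1.8 m/s, v_s = 28.2 m/s
  Direction: approaching
Formula: f_o = f_s * (c + v_o) / (c - v_s)
Numerator: c + v_o = 343 + 1.8 = 344.8
Denominator: c - v_s = 343 - 28.2 = 314.8
f_o = 2057.4 * 344.8 / 314.8 = 2253.47

2253.47 Hz


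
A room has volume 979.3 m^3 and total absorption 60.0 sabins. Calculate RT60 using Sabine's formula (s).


Given values:
  V = 979.3 m^3
  A = 60.0 sabins
Formula: RT60 = 0.161 * V / A
Numerator: 0.161 * 979.3 = 157.6673
RT60 = 157.6673 / 60.0 = 2.628

2.628 s


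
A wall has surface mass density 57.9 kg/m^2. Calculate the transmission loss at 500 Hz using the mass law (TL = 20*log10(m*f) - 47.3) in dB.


Given values:
  m = 57.9 kg/m^2, f = 500 Hz
Formula: TL = 20 * log10(m * f) - 47.3
Compute m * f = 57.9 * 500 = 28950.0
Compute log10(28950.0) = 4.461649
Compute 20 * 4.461649 = 89.233
TL = 89.233 - 47.3 = 41.93

41.93 dB


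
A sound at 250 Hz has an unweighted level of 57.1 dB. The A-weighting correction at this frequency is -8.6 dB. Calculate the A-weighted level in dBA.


Given values:
  SPL = 57.1 dB
  A-weighting at 250 Hz = -8.6 dB
Formula: L_A = SPL + A_weight
L_A = 57.1 + (-8.6)
L_A = 48.5

48.5 dBA


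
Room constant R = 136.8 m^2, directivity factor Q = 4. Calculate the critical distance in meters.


Given values:
  R = 136.8 m^2, Q = 4
Formula: d_c = 0.141 * sqrt(Q * R)
Compute Q * R = 4 * 136.8 = 547.2
Compute sqrt(547.2) = 23.3923
d_c = 0.141 * 23.3923 = 3.298

3.298 m


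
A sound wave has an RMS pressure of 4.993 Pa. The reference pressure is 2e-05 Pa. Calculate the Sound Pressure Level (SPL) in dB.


Given values:
  p = 4.993 Pa
  p_ref = 2e-05 Pa
Formula: SPL = 20 * log10(p / p_ref)
Compute ratio: p / p_ref = 4.993 / 2e-05 = 249650
Compute log10: log10(249650) = 5.397332
Multiply: SPL = 20 * 5.397332 = 107.95

107.95 dB


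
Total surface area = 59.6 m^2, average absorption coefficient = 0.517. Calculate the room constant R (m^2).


Given values:
  S = 59.6 m^2, alpha = 0.517
Formula: R = S * alpha / (1 - alpha)
Numerator: 59.6 * 0.517 = 30.8132
Denominator: 1 - 0.517 = 0.483
R = 30.8132 / 0.483 = 63.8

63.8 m^2


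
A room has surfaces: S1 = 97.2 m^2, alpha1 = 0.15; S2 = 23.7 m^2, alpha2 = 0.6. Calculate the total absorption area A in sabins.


Given surfaces:
  Surface 1: 97.2 * 0.15 = 14.58
  Surface 2: 23.7 * 0.6 = 14.22
Formula: A = sum(Si * alpha_i)
A = 14.58 + 14.22
A = 28.8

28.8 sabins


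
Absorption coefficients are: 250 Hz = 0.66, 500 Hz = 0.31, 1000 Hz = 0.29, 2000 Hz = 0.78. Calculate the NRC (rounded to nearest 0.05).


Given values:
  a_250 = 0.66, a_500 = 0.31
  a_1000 = 0.29, a_2000 = 0.78
Formula: NRC = (a250 + a500 + a1000 + a2000) / 4
Sum = 0.66 + 0.31 + 0.29 + 0.78 = 2.04
NRC = 2.04 / 4 = 0.51
Rounded to nearest 0.05: 0.5

0.5


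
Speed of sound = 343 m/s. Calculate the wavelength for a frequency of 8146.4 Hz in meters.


Given values:
  c = 343 m/s, f = 8146.4 Hz
Formula: lambda = c / f
lambda = 343 / 8146.4
lambda = 0.0421

0.0421 m


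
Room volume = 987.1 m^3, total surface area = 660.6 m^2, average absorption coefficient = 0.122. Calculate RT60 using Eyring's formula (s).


Given values:
  V = 987.1 m^3, S = 660.6 m^2, alpha = 0.122
Formula: RT60 = 0.161 * V / (-S * ln(1 - alpha))
Compute ln(1 - 0.122) = ln(0.878) = -0.130109
Denominator: -660.6 * -0.130109 = 85.95
Numerator: 0.161 * 987.1 = 158.9231
RT60 = 158.9231 / 85.95 = 1.849

1.849 s


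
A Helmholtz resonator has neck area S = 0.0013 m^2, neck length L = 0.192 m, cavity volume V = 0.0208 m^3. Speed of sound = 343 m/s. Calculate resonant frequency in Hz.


Given values:
  S = 0.0013 m^2, L = 0.192 m, V = 0.0208 m^3, c = 343 m/s
Formula: f = (c / (2*pi)) * sqrt(S / (V * L))
Compute V * L = 0.0208 * 0.192 = 0.0039936
Compute S / (V * L) = 0.0013 / 0.0039936 = 0.3255
Compute sqrt(0.3255) = 0.570526
Compute c / (2*pi) = 343 / 6.283185 = 54.590148
f = 54.590148 * 0.570526 = 31.15

31.15 Hz


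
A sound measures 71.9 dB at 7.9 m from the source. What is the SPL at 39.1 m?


Given values:
  SPL1 = 71.9 dB, r1 = 7.9 m, r2 = 39.1 m
Formula: SPL2 = SPL1 - 20 * log10(r2 / r1)
Compute ratio: r2 / r1 = 39.1 / 7.9 = 4.9494
Compute log10: log10(4.9494) = 0.694553
Compute drop: 20 * 0.694553 = 13.8911
SPL2 = 71.9 - 13.8911 = 58.01

58.01 dB


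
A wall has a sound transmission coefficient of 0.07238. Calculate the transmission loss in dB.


Given values:
  tau = 0.07238
Formula: TL = 10 * log10(1 / tau)
Compute 1 / tau = 1 / 0.07238 = 13.816
Compute log10(13.816) = 1.140382
TL = 10 * 1.140382 = 11.4

11.4 dB


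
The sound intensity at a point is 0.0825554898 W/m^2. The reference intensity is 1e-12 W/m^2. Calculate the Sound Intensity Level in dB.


Given values:
  I = 0.0825554898 W/m^2
  I_ref = 1e-12 W/m^2
Formula: SIL = 10 * log10(I / I_ref)
Compute ratio: I / I_ref = 82555489800
Compute log10: log10(82555489800) = 10.916746
Multiply: SIL = 10 * 10.916746 = 109.17

109.17 dB


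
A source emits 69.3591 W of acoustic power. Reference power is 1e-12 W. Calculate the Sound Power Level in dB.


Given values:
  W = 69.3591 W
  W_ref = 1e-12 W
Formula: SWL = 10 * log10(W / W_ref)
Compute ratio: W / W_ref = 69359100000000
Compute log10: log10(69359100000000) = 13.841103
Multiply: SWL = 10 * 13.841103 = 138.41

138.41 dB


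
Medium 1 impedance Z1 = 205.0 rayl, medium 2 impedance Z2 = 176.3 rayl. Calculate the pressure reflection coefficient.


Given values:
  Z1 = 205.0 rayl, Z2 = 176.3 rayl
Formula: R = (Z2 - Z1) / (Z2 + Z1)
Numerator: Z2 - Z1 = 176.3 - 205.0 = -28.7
Denominator: Z2 + Z1 = 176.3 + 205.0 = 381.3
R = -28.7 / 381.3 = -0.0753

-0.0753


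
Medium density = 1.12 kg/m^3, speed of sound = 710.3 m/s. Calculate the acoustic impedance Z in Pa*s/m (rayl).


Given values:
  rho = 1.12 kg/m^3
  c = 710.3 m/s
Formula: Z = rho * c
Z = 1.12 * 710.3
Z = 795.54

795.54 rayl


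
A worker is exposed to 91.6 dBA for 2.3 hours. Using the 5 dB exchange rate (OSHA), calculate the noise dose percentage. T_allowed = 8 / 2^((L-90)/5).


Given values:
  L = 91.6 dBA, T = 2.3 hours
Formula: T_allowed = 8 / 2^((L - 90) / 5)
Compute exponent: (91.6 - 90) / 5 = 0.32
Compute 2^(0.32) = 1.248331
T_allowed = 8 / 1.248331 = 6.408557 hours
Dose = (T / T_allowed) * 100
Dose = (2.3 / 6.408557) * 100 = 35.89

35.89 %


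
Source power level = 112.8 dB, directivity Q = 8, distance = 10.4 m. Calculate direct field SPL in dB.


Given values:
  Lw = 112.8 dB, Q = 8, r = 10.4 m
Formula: SPL = Lw + 10 * log10(Q / (4 * pi * r^2))
Compute 4 * pi * r^2 = 4 * pi * 10.4^2 = 1359.1786
Compute Q / denom = 8 / 1359.1786 = 0.00588591
Compute 10 * log10(0.00588591) = -22.3019
SPL = 112.8 + (-22.3019) = 90.5

90.5 dB


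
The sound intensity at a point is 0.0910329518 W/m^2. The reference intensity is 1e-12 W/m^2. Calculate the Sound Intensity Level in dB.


Given values:
  I = 0.0910329518 W/m^2
  I_ref = 1e-12 W/m^2
Formula: SIL = 10 * log10(I / I_ref)
Compute ratio: I / I_ref = 91032951800
Compute log10: log10(91032951800) = 10.959199
Multiply: SIL = 10 * 10.959199 = 109.59

109.59 dB


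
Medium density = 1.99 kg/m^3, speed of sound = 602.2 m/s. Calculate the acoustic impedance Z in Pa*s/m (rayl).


Given values:
  rho = 1.99 kg/m^3
  c = 602.2 m/s
Formula: Z = rho * c
Z = 1.99 * 602.2
Z = 1198.38

1198.38 rayl


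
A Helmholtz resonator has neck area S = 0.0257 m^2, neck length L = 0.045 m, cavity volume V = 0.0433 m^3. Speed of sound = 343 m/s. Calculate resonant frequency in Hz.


Given values:
  S = 0.0257 m^2, L = 0.045 m, V = 0.0433 m^3, c = 343 m/s
Formula: f = (c / (2*pi)) * sqrt(S / (V * L))
Compute V * L = 0.0433 * 0.045 = 0.0019485
Compute S / (V * L) = 0.0257 / 0.0019485 = 13.1896
Compute sqrt(13.1896) = 3.631749
Compute c / (2*pi) = 343 / 6.283185 = 54.590148
f = 54.590148 * 3.631749 = 198.26

198.26 Hz


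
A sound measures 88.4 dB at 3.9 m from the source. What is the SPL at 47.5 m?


Given values:
  SPL1 = 88.4 dB, r1 = 3.9 m, r2 = 47.5 m
Formula: SPL2 = SPL1 - 20 * log10(r2 / r1)
Compute ratio: r2 / r1 = 47.5 / 3.9 = 12.1795
Compute log10: log10(12.1795) = 1.085629
Compute drop: 20 * 1.085629 = 21.7126
SPL2 = 88.4 - 21.7126 = 66.69

66.69 dB


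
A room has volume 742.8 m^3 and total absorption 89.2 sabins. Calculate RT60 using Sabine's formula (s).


Given values:
  V = 742.8 m^3
  A = 89.2 sabins
Formula: RT60 = 0.161 * V / A
Numerator: 0.161 * 742.8 = 119.5908
RT60 = 119.5908 / 89.2 = 1.341

1.341 s


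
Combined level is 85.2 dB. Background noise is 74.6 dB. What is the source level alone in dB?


Given values:
  L_total = 85.2 dB, L_bg = 74.6 dB
Formula: L_source = 10 * log10(10^(L_total/10) - 10^(L_bg/10))
Convert to linear:
  10^(85.2/10) = 331131121.4826
  10^(74.6/10) = 28840315.0313
Difference: 331131121.4826 - 28840315.0313 = 302290806.4513
L_source = 10 * log10(302290806.4513) = 84.8

84.8 dB


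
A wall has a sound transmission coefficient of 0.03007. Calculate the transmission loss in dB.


Given values:
  tau = 0.03007
Formula: TL = 10 * log10(1 / tau)
Compute 1 / tau = 1 / 0.03007 = 33.2557
Compute log10(33.2557) = 1.521866
TL = 10 * 1.521866 = 15.22

15.22 dB


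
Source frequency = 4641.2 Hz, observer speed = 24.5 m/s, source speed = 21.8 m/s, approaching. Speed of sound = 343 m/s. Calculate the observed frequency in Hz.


Given values:
  f_s = 4641.2 Hz, v_o = 24.5 m/s, v_s = 21.8 m/s
  Direction: approaching
Formula: f_o = f_s * (c + v_o) / (c - v_s)
Numerator: c + v_o = 343 + 24.5 = 367.5
Denominator: c - v_s = 343 - 21.8 = 321.2
f_o = 4641.2 * 367.5 / 321.2 = 5310.21

5310.21 Hz


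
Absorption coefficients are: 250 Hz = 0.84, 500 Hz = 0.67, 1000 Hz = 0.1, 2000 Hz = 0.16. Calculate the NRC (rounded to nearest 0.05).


Given values:
  a_250 = 0.84, a_500 = 0.67
  a_1000 = 0.1, a_2000 = 0.16
Formula: NRC = (a250 + a500 + a1000 + a2000) / 4
Sum = 0.84 + 0.67 + 0.1 + 0.16 = 1.77
NRC = 1.77 / 4 = 0.4425
Rounded to nearest 0.05: 0.45

0.45


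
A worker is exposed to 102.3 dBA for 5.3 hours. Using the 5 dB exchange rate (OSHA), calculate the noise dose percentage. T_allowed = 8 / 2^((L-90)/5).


Given values:
  L = 102.3 dBA, T = 5.3 hours
Formula: T_allowed = 8 / 2^((L - 90) / 5)
Compute exponent: (102.3 - 90) / 5 = 2.46
Compute 2^(2.46) = 5.502167
T_allowed = 8 / 5.502167 = 1.453973 hours
Dose = (T / T_allowed) * 100
Dose = (5.3 / 1.453973) * 100 = 364.52

364.52 %


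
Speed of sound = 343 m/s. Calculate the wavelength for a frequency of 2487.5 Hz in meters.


Given values:
  c = 343 m/s, f = 2487.5 Hz
Formula: lambda = c / f
lambda = 343 / 2487.5
lambda = 0.1379

0.1379 m


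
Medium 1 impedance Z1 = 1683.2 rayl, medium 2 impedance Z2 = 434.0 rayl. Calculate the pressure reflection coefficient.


Given values:
  Z1 = 1683.2 rayl, Z2 = 434.0 rayl
Formula: R = (Z2 - Z1) / (Z2 + Z1)
Numerator: Z2 - Z1 = 434.0 - 1683.2 = -1249.2
Denominator: Z2 + Z1 = 434.0 + 1683.2 = 2117.2
R = -1249.2 / 2117.2 = -0.59

-0.59


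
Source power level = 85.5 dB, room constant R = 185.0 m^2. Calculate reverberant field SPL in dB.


Given values:
  Lw = 85.5 dB, R = 185.0 m^2
Formula: SPL = Lw + 10 * log10(4 / R)
Compute 4 / R = 4 / 185.0 = 0.021622
Compute 10 * log10(0.021622) = -16.651
SPL = 85.5 + (-16.651) = 68.85

68.85 dB


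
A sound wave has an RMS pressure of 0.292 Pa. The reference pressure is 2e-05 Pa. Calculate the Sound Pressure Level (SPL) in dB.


Given values:
  p = 0.292 Pa
  p_ref = 2e-05 Pa
Formula: SPL = 20 * log10(p / p_ref)
Compute ratio: p / p_ref = 0.292 / 2e-05 = 14600
Compute log10: log10(14600) = 4.164353
Multiply: SPL = 20 * 4.164353 = 83.29

83.29 dB


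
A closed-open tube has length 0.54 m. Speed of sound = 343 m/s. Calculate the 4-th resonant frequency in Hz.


Given values:
  Tube type: closed-open, L = 0.54 m, c = 343 m/s, n = 4
Formula: f_n = (2n - 1) * c / (4 * L)
Compute 2n - 1 = 2*4 - 1 = 7
Compute 4 * L = 4 * 0.54 = 2.16
f = 7 * 343 / 2.16
f = 1111.57

1111.57 Hz


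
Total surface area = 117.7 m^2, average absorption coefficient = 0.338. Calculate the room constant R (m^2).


Given values:
  S = 117.7 m^2, alpha = 0.338
Formula: R = S * alpha / (1 - alpha)
Numerator: 117.7 * 0.338 = 39.7826
Denominator: 1 - 0.338 = 0.662
R = 39.7826 / 0.662 = 60.09

60.09 m^2


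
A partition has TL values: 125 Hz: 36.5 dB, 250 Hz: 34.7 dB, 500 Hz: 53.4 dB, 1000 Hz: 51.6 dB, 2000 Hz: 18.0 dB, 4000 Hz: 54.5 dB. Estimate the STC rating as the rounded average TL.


Given TL values at each frequency:
  125 Hz: 36.5 dB
  250 Hz: 34.7 dB
  500 Hz: 53.4 dB
  1000 Hz: 51.6 dB
  2000 Hz: 18.0 dB
  4000 Hz: 54.5 dB
Formula: STC ~ round(average of TL values)
Sum = 36.5 + 34.7 + 53.4 + 51.6 + 18.0 + 54.5 = 248.7
Average = 248.7 / 6 = 41.45
Rounded: 41

41


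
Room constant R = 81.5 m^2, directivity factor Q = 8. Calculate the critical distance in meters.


Given values:
  R = 81.5 m^2, Q = 8
Formula: d_c = 0.141 * sqrt(Q * R)
Compute Q * R = 8 * 81.5 = 652.0
Compute sqrt(652.0) = 25.5343
d_c = 0.141 * 25.5343 = 3.6

3.6 m


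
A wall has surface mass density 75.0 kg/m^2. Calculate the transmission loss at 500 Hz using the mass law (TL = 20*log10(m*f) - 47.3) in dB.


Given values:
  m = 75.0 kg/m^2, f = 500 Hz
Formula: TL = 20 * log10(m * f) - 47.3
Compute m * f = 75.0 * 500 = 37500.0
Compute log10(37500.0) = 4.574031
Compute 20 * 4.574031 = 91.4806
TL = 91.4806 - 47.3 = 44.18

44.18 dB


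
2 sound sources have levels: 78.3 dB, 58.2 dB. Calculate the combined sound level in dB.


Formula: L_total = 10 * log10( sum(10^(Li/10)) )
  Source 1: 10^(78.3/10) = 67608297.5392
  Source 2: 10^(58.2/10) = 660693.448
Sum of linear values = 68268990.9872
L_total = 10 * log10(68268990.9872) = 78.34

78.34 dB


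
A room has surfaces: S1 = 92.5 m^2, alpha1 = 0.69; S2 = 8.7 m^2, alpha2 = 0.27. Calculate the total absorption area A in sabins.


Given surfaces:
  Surface 1: 92.5 * 0.69 = 63.825
  Surface 2: 8.7 * 0.27 = 2.349
Formula: A = sum(Si * alpha_i)
A = 63.825 + 2.349
A = 66.17

66.17 sabins


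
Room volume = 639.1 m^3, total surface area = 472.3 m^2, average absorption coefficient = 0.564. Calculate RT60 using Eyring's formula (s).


Given values:
  V = 639.1 m^3, S = 472.3 m^2, alpha = 0.564
Formula: RT60 = 0.161 * V / (-S * ln(1 - alpha))
Compute ln(1 - 0.564) = ln(0.436) = -0.830113
Denominator: -472.3 * -0.830113 = 392.0624
Numerator: 0.161 * 639.1 = 102.8951
RT60 = 102.8951 / 392.0624 = 0.262

0.262 s


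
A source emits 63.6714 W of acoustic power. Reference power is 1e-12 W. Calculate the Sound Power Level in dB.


Given values:
  W = 63.6714 W
  W_ref = 1e-12 W
Formula: SWL = 10 * log10(W / W_ref)
Compute ratio: W / W_ref = 63671400000000
Compute log10: log10(63671400000000) = 13.803944
Multiply: SWL = 10 * 13.803944 = 138.04

138.04 dB


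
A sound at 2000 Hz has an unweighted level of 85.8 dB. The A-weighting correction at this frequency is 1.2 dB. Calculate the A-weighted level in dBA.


Given values:
  SPL = 85.8 dB
  A-weighting at 2000 Hz = 1.2 dB
Formula: L_A = SPL + A_weight
L_A = 85.8 + (1.2)
L_A = 87.0

87.0 dBA


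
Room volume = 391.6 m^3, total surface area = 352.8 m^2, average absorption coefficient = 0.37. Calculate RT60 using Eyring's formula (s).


Given values:
  V = 391.6 m^3, S = 352.8 m^2, alpha = 0.37
Formula: RT60 = 0.161 * V / (-S * ln(1 - alpha))
Compute ln(1 - 0.37) = ln(0.63) = -0.462035
Denominator: -352.8 * -0.462035 = 163.0059
Numerator: 0.161 * 391.6 = 63.0476
RT60 = 63.0476 / 163.0059 = 0.387

0.387 s


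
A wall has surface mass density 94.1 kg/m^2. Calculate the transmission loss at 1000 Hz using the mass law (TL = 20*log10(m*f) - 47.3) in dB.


Given values:
  m = 94.1 kg/m^2, f = 1000 Hz
Formula: TL = 20 * log10(m * f) - 47.3
Compute m * f = 94.1 * 1000 = 94100.0
Compute log10(94100.0) = 4.97359
Compute 20 * 4.97359 = 99.4718
TL = 99.4718 - 47.3 = 52.17

52.17 dB


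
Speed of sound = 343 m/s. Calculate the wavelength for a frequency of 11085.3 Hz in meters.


Given values:
  c = 343 m/s, f = 11085.3 Hz
Formula: lambda = c / f
lambda = 343 / 11085.3
lambda = 0.0309

0.0309 m


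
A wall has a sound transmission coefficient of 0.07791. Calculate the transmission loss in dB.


Given values:
  tau = 0.07791
Formula: TL = 10 * log10(1 / tau)
Compute 1 / tau = 1 / 0.07791 = 12.8353
Compute log10(12.8353) = 1.108406
TL = 10 * 1.108406 = 11.08

11.08 dB


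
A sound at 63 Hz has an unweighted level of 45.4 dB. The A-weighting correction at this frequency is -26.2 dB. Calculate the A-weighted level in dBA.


Given values:
  SPL = 45.4 dB
  A-weighting at 63 Hz = -26.2 dB
Formula: L_A = SPL + A_weight
L_A = 45.4 + (-26.2)
L_A = 19.2

19.2 dBA


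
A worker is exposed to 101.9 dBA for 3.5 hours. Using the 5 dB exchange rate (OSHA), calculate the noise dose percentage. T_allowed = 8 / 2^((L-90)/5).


Given values:
  L = 101.9 dBA, T = 3.5 hours
Formula: T_allowed = 8 / 2^((L - 90) / 5)
Compute exponent: (101.9 - 90) / 5 = 2.38
Compute 2^(2.38) = 5.205367
T_allowed = 8 / 5.205367 = 1.536875 hours
Dose = (T / T_allowed) * 100
Dose = (3.5 / 1.536875) * 100 = 227.73

227.73 %


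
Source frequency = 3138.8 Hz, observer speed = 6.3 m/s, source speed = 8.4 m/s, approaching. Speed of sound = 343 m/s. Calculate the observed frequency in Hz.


Given values:
  f_s = 3138.8 Hz, v_o = 6.3 m/s, v_s = 8.4 m/s
  Direction: approaching
Formula: f_o = f_s * (c + v_o) / (c - v_s)
Numerator: c + v_o = 343 + 6.3 = 349.3
Denominator: c - v_s = 343 - 8.4 = 334.6
f_o = 3138.8 * 349.3 / 334.6 = 3276.7

3276.7 Hz


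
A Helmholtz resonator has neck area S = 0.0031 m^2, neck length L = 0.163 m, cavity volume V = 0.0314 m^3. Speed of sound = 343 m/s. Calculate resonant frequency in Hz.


Given values:
  S = 0.0031 m^2, L = 0.163 m, V = 0.0314 m^3, c = 343 m/s
Formula: f = (c / (2*pi)) * sqrt(S / (V * L))
Compute V * L = 0.0314 * 0.163 = 0.0051182
Compute S / (V * L) = 0.0031 / 0.0051182 = 0.6057
Compute sqrt(0.6057) = 0.778267
Compute c / (2*pi) = 343 / 6.283185 = 54.590148
f = 54.590148 * 0.778267 = 42.49

42.49 Hz


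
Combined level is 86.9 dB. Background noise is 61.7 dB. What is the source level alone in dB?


Given values:
  L_total = 86.9 dB, L_bg = 61.7 dB
Formula: L_source = 10 * log10(10^(L_total/10) - 10^(L_bg/10))
Convert to linear:
  10^(86.9/10) = 489778819.3684
  10^(61.7/10) = 1479108.3882
Difference: 489778819.3684 - 1479108.3882 = 488299710.9802
L_source = 10 * log10(488299710.9802) = 86.89

86.89 dB


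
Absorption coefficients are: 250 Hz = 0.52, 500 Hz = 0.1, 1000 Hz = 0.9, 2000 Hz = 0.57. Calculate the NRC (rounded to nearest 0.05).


Given values:
  a_250 = 0.52, a_500 = 0.1
  a_1000 = 0.9, a_2000 = 0.57
Formula: NRC = (a250 + a500 + a1000 + a2000) / 4
Sum = 0.52 + 0.1 + 0.9 + 0.57 = 2.09
NRC = 2.09 / 4 = 0.5225
Rounded to nearest 0.05: 0.5

0.5


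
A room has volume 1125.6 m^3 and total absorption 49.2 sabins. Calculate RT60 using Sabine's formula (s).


Given values:
  V = 1125.6 m^3
  A = 49.2 sabins
Formula: RT60 = 0.161 * V / A
Numerator: 0.161 * 1125.6 = 181.2216
RT60 = 181.2216 / 49.2 = 3.683

3.683 s


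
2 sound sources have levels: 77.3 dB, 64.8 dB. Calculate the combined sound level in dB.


Formula: L_total = 10 * log10( sum(10^(Li/10)) )
  Source 1: 10^(77.3/10) = 53703179.637
  Source 2: 10^(64.8/10) = 3019951.7204
Sum of linear values = 56723131.3574
L_total = 10 * log10(56723131.3574) = 77.54

77.54 dB


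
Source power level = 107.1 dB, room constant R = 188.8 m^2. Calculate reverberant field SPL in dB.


Given values:
  Lw = 107.1 dB, R = 188.8 m^2
Formula: SPL = Lw + 10 * log10(4 / R)
Compute 4 / R = 4 / 188.8 = 0.021186
Compute 10 * log10(0.021186) = -16.7395
SPL = 107.1 + (-16.7395) = 90.36

90.36 dB


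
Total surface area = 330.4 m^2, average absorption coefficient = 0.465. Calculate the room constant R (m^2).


Given values:
  S = 330.4 m^2, alpha = 0.465
Formula: R = S * alpha / (1 - alpha)
Numerator: 330.4 * 0.465 = 153.636
Denominator: 1 - 0.465 = 0.535
R = 153.636 / 0.535 = 287.17

287.17 m^2


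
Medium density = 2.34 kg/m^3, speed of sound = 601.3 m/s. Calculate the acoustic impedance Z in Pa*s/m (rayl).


Given values:
  rho = 2.34 kg/m^3
  c = 601.3 m/s
Formula: Z = rho * c
Z = 2.34 * 601.3
Z = 1407.04

1407.04 rayl


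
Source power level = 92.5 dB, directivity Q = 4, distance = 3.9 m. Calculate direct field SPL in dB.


Given values:
  Lw = 92.5 dB, Q = 4, r = 3.9 m
Formula: SPL = Lw + 10 * log10(Q / (4 * pi * r^2))
Compute 4 * pi * r^2 = 4 * pi * 3.9^2 = 191.1345
Compute Q / denom = 4 / 191.1345 = 0.02092767
Compute 10 * log10(0.02092767) = -16.7928
SPL = 92.5 + (-16.7928) = 75.71

75.71 dB


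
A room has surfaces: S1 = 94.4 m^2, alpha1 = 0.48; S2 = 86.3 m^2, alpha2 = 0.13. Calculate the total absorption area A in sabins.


Given surfaces:
  Surface 1: 94.4 * 0.48 = 45.312
  Surface 2: 86.3 * 0.13 = 11.219
Formula: A = sum(Si * alpha_i)
A = 45.312 + 11.219
A = 56.53

56.53 sabins


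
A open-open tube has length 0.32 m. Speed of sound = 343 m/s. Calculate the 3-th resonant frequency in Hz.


Given values:
  Tube type: open-open, L = 0.32 m, c = 343 m/s, n = 3
Formula: f_n = n * c / (2 * L)
Compute 2 * L = 2 * 0.32 = 0.64
f = 3 * 343 / 0.64
f = 1607.81

1607.81 Hz


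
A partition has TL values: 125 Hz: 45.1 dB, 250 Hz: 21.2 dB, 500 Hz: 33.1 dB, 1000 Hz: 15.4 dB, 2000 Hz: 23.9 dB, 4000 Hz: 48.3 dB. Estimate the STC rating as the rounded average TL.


Given TL values at each frequency:
  125 Hz: 45.1 dB
  250 Hz: 21.2 dB
  500 Hz: 33.1 dB
  1000 Hz: 15.4 dB
  2000 Hz: 23.9 dB
  4000 Hz: 48.3 dB
Formula: STC ~ round(average of TL values)
Sum = 45.1 + 21.2 + 33.1 + 15.4 + 23.9 + 48.3 = 187.0
Average = 187.0 / 6 = 31.17
Rounded: 31

31


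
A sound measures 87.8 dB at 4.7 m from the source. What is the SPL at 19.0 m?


Given values:
  SPL1 = 87.8 dB, r1 = 4.7 m, r2 = 19.0 m
Formula: SPL2 = SPL1 - 20 * log10(r2 / r1)
Compute ratio: r2 / r1 = 19.0 / 4.7 = 4.0426
Compute log10: log10(4.0426) = 0.606661
Compute drop: 20 * 0.606661 = 12.1332
SPL2 = 87.8 - 12.1332 = 75.67

75.67 dB


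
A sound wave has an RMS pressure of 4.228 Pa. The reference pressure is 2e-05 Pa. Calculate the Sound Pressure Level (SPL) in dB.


Given values:
  p = 4.228 Pa
  p_ref = 2e-05 Pa
Formula: SPL = 20 * log10(p / p_ref)
Compute ratio: p / p_ref = 4.228 / 2e-05 = 211400
Compute log10: log10(211400) = 5.325105
Multiply: SPL = 20 * 5.325105 = 106.5

106.5 dB


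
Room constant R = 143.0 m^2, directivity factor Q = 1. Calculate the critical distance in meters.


Given values:
  R = 143.0 m^2, Q = 1
Formula: d_c = 0.141 * sqrt(Q * R)
Compute Q * R = 1 * 143.0 = 143.0
Compute sqrt(143.0) = 11.9583
d_c = 0.141 * 11.9583 = 1.686

1.686 m


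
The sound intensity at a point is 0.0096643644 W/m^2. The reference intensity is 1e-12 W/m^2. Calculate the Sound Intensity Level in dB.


Given values:
  I = 0.0096643644 W/m^2
  I_ref = 1e-12 W/m^2
Formula: SIL = 10 * log10(I / I_ref)
Compute ratio: I / I_ref = 9664364400
Compute log10: log10(9664364400) = 9.985173
Multiply: SIL = 10 * 9.985173 = 99.85

99.85 dB


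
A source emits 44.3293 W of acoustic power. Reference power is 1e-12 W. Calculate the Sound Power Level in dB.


Given values:
  W = 44.3293 W
  W_ref = 1e-12 W
Formula: SWL = 10 * log10(W / W_ref)
Compute ratio: W / W_ref = 44329300000000
Compute log10: log10(44329300000000) = 13.646691
Multiply: SWL = 10 * 13.646691 = 136.47

136.47 dB


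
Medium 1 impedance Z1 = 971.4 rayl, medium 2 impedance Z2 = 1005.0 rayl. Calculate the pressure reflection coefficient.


Given values:
  Z1 = 971.4 rayl, Z2 = 1005.0 rayl
Formula: R = (Z2 - Z1) / (Z2 + Z1)
Numerator: Z2 - Z1 = 1005.0 - 971.4 = 33.6
Denominator: Z2 + Z1 = 1005.0 + 971.4 = 1976.4
R = 33.6 / 1976.4 = 0.017

0.017


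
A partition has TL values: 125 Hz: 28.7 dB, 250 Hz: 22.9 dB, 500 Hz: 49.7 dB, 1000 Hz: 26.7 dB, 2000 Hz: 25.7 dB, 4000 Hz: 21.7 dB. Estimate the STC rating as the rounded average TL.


Given TL values at each frequency:
  125 Hz: 28.7 dB
  250 Hz: 22.9 dB
  500 Hz: 49.7 dB
  1000 Hz: 26.7 dB
  2000 Hz: 25.7 dB
  4000 Hz: 21.7 dB
Formula: STC ~ round(average of TL values)
Sum = 28.7 + 22.9 + 49.7 + 26.7 + 25.7 + 21.7 = 175.4
Average = 175.4 / 6 = 29.23
Rounded: 29

29


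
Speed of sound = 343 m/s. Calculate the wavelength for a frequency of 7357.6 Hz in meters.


Given values:
  c = 343 m/s, f = 7357.6 Hz
Formula: lambda = c / f
lambda = 343 / 7357.6
lambda = 0.0466

0.0466 m
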